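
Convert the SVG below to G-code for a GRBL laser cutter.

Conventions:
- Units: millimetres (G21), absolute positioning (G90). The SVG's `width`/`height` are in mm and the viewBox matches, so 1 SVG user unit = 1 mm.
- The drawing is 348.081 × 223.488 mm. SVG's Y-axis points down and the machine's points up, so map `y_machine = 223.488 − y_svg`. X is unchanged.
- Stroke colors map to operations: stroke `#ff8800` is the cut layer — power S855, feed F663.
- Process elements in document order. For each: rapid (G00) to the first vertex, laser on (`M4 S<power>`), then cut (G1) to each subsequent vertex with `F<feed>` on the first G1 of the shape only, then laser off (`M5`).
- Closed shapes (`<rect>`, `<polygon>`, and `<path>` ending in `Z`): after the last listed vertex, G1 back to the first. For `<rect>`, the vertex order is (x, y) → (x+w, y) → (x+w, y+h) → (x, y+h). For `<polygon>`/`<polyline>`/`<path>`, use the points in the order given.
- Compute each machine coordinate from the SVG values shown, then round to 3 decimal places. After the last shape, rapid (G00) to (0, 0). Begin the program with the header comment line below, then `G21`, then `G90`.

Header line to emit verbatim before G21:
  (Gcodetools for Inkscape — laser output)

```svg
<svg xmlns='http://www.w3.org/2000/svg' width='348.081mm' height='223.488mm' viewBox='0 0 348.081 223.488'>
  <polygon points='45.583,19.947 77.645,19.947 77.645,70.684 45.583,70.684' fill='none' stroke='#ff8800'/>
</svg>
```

(Gcodetools for Inkscape — laser output)
G21
G90
G00 X45.583 Y203.541
M4 S855
G1 X77.645 Y203.541 F663
G1 X77.645 Y152.804
G1 X45.583 Y152.804
G1 X45.583 Y203.541
M5
G00 X0.000 Y0.000

Since the viewBox matches the mm dimensions, user units are millimetres directly. The only transform is the Y-flip y_m = 223.488 − y_svg.

Shape 1 is a rectangle drawn with `<polygon>`. Its stroke #ff8800 means cut at S855, F663. After flipping Y the toolpath is (45.583,203.541) → (77.645,203.541) → (77.645,152.804) → (45.583,152.804) → (45.583,203.541), returning to the start.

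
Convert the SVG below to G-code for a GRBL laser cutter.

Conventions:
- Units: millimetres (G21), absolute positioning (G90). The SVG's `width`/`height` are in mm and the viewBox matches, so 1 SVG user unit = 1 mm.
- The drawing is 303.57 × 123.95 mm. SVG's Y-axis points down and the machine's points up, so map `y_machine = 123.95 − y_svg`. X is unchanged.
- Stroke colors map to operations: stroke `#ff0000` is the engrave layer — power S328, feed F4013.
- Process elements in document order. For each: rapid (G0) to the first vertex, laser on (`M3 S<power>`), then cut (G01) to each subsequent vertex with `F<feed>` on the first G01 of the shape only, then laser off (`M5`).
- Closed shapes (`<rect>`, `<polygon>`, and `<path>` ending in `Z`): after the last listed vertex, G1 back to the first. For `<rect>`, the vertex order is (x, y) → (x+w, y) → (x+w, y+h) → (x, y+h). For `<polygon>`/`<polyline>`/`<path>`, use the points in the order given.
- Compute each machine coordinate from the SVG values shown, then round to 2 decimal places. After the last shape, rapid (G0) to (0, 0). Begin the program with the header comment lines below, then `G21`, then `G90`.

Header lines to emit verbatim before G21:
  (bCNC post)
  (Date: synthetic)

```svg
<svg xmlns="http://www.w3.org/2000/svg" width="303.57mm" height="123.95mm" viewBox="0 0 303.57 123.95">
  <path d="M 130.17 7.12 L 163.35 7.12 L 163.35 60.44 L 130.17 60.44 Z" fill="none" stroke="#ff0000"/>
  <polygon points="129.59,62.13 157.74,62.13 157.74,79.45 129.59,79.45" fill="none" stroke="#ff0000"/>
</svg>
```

Since the viewBox matches the mm dimensions, user units are millimetres directly. The only transform is the Y-flip y_m = 123.95 − y_svg.

Shape 1 is a rectangle drawn with `<path>`. Its stroke #ff0000 means engrave at S328, F4013. After flipping Y the toolpath is (130.17,116.83) → (163.35,116.83) → (163.35,63.51) → (130.17,63.51) → (130.17,116.83), returning to the start.

Shape 2 is a rectangle drawn with `<polygon>`. Its stroke #ff0000 means engrave at S328, F4013. After flipping Y the toolpath is (129.59,61.82) → (157.74,61.82) → (157.74,44.50) → (129.59,44.50) → (129.59,61.82), returning to the start.

(bCNC post)
(Date: synthetic)
G21
G90
G0 X130.17 Y116.83
M3 S328
G01 X163.35 Y116.83 F4013
G01 X163.35 Y63.51
G01 X130.17 Y63.51
G01 X130.17 Y116.83
M5
G0 X129.59 Y61.82
M3 S328
G01 X157.74 Y61.82 F4013
G01 X157.74 Y44.50
G01 X129.59 Y44.50
G01 X129.59 Y61.82
M5
G0 X0.00 Y0.00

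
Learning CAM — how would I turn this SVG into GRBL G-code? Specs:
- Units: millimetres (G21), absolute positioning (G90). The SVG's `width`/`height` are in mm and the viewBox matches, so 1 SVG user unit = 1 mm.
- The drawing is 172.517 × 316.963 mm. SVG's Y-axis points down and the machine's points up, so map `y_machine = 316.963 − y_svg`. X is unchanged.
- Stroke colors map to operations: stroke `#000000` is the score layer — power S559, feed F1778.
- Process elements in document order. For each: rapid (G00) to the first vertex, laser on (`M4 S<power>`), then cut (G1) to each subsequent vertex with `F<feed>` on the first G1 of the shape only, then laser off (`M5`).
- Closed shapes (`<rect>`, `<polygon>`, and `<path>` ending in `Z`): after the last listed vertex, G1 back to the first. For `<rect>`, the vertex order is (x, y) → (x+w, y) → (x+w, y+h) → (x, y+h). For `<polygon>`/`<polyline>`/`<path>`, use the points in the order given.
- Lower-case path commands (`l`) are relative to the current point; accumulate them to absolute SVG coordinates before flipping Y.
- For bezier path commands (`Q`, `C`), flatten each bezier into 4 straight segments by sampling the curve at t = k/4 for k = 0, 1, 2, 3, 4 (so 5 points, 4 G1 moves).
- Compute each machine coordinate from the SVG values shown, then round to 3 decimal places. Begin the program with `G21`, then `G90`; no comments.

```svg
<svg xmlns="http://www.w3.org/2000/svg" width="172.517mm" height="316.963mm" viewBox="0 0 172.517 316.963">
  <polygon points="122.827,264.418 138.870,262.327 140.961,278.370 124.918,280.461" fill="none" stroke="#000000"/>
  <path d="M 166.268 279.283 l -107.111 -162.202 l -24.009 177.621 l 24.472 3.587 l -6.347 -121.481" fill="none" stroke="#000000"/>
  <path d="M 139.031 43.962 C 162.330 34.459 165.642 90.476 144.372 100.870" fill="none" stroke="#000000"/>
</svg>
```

G21
G90
G00 X122.827 Y52.545
M4 S559
G1 X138.870 Y54.636 F1778
G1 X140.961 Y38.593
G1 X124.918 Y36.502
G1 X122.827 Y52.545
M5
G00 X166.268 Y37.680
M4 S559
G1 X59.157 Y199.882 F1778
G1 X35.148 Y22.261
G1 X59.620 Y18.674
G1 X53.273 Y140.155
M5
G00 X139.031 Y273.001
M4 S559
G1 X152.686 Y269.580 F1778
G1 X158.415 Y252.008
G1 X155.787 Y230.706
G1 X144.372 Y216.093
M5

1 u = 1 mm; y_m = 316.963 − y.

[1] `<polygon>` regular polygon, #000000→score S559 F1778: (122.827,52.545) → (138.870,54.636) → (140.961,38.593) → (124.918,36.502) → (122.827,52.545) (closed)

[2] `<path>` open polyline, #000000→score S559 F1778: (166.268,37.680) → (59.157,199.882) → (35.148,22.261) → (59.620,18.674) → (53.273,140.155)

[3] `<path>` cubic bezier, #000000→score S559 F1778: (139.031,273.001) → (152.686,269.580) → (158.415,252.008) → (155.787,230.706) → (144.372,216.093)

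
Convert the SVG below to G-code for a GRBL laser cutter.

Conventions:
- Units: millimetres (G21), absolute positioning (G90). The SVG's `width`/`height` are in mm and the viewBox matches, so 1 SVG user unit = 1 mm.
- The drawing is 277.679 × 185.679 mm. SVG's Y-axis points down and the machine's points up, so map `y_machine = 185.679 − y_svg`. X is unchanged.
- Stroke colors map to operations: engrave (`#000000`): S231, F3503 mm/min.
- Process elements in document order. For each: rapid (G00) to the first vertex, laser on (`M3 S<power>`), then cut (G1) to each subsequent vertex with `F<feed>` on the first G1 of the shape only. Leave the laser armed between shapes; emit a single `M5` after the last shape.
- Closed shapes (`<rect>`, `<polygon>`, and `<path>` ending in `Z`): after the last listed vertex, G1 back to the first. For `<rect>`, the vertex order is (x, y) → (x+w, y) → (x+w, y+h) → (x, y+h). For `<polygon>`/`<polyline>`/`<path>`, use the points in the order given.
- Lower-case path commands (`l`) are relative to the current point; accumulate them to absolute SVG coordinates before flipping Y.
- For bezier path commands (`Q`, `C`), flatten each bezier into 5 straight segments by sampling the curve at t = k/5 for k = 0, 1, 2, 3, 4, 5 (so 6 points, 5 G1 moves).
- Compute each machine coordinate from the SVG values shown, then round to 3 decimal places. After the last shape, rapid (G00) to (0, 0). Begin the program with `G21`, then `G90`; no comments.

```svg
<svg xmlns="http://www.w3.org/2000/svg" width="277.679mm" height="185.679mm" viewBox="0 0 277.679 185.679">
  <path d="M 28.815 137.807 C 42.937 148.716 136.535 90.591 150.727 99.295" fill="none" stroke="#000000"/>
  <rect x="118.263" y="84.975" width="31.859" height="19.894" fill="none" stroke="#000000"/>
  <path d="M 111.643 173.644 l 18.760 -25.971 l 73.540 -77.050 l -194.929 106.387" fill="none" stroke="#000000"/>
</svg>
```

G21
G90
G00 X28.815 Y47.872
M3 S231
G1 X45.554 Y48.524 F3503
G1 X73.741 Y59.222
G1 X105.750 Y73.446
G1 X133.954 Y84.674
G1 X150.727 Y86.384
G00 X118.263 Y100.704
M3 S231
G1 X150.122 Y100.704 F3503
G1 X150.122 Y80.810
G1 X118.263 Y80.810
G1 X118.263 Y100.704
G00 X111.643 Y12.035
M3 S231
G1 X130.403 Y38.006 F3503
G1 X203.943 Y115.056
G1 X9.014 Y8.669
M5
G00 X0.000 Y0.000

1 u = 1 mm; y_m = 185.679 − y.

[1] `<path>` cubic bezier, #000000→engrave S231 F3503: (28.815,47.872) → (45.554,48.524) → (73.741,59.222) → (105.750,73.446) → (133.954,84.674) → (150.727,86.384)

[2] `<rect>` rectangle, #000000→engrave S231 F3503: (118.263,100.704) → (150.122,100.704) → (150.122,80.810) → (118.263,80.810) → (118.263,100.704) (closed)

[3] `<path>` open polyline, #000000→engrave S231 F3503: (111.643,12.035) → (130.403,38.006) → (203.943,115.056) → (9.014,8.669)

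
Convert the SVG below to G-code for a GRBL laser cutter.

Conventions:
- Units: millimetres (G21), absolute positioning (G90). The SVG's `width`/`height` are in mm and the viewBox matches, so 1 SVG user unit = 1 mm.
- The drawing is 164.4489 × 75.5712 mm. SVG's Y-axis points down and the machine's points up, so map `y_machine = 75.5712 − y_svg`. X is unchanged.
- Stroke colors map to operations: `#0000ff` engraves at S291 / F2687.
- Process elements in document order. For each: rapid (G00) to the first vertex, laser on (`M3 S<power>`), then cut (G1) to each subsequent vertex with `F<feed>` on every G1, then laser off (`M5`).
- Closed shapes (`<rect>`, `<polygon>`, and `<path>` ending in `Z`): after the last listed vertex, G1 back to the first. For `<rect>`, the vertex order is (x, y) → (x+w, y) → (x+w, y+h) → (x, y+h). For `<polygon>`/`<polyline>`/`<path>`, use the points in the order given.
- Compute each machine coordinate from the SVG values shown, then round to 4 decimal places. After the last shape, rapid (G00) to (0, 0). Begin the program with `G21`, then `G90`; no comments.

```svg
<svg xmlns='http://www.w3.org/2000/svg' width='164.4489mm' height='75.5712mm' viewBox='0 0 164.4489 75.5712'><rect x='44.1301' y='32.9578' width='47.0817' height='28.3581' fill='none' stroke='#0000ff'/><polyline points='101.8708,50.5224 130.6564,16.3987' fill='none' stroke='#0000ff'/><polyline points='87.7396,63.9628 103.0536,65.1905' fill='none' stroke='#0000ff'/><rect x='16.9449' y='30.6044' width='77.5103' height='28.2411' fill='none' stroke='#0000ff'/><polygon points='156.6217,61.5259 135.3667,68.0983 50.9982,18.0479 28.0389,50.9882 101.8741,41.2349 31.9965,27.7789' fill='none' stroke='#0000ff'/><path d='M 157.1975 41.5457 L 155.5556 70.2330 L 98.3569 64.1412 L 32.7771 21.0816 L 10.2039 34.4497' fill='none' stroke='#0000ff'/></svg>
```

viewBox `0 0 164.4489 75.5712` with mm width/height → 1 unit = 1 mm. Flip: y_m = 75.5712 − y_svg.

**Shape 1** — `<rect>` rectangle, stroke `#0000ff` → engrave (S291, F2687). Machine vertices: (44.1301,42.6134) → (91.2118,42.6134) → (91.2118,14.2553) → (44.1301,14.2553) → (44.1301,42.6134). Closed: final G1 returns to the first vertex.

**Shape 2** — `<polyline>` line segment, stroke `#0000ff` → engrave (S291, F2687). Machine vertices: (101.8708,25.0488) → (130.6564,59.1725). Open path.

**Shape 3** — `<polyline>` line segment, stroke `#0000ff` → engrave (S291, F2687). Machine vertices: (87.7396,11.6084) → (103.0536,10.3807). Open path.

**Shape 4** — `<rect>` rectangle, stroke `#0000ff` → engrave (S291, F2687). Machine vertices: (16.9449,44.9668) → (94.4552,44.9668) → (94.4552,16.7257) → (16.9449,16.7257) → (16.9449,44.9668). Closed: final G1 returns to the first vertex.

**Shape 5** — `<polygon>` closed polygon, stroke `#0000ff` → engrave (S291, F2687). Machine vertices: (156.6217,14.0453) → (135.3667,7.4729) → (50.9982,57.5233) → (28.0389,24.5830) → (101.8741,34.3363) → (31.9965,47.7923) → (156.6217,14.0453). Closed: final G1 returns to the first vertex.

**Shape 6** — `<path>` open polyline, stroke `#0000ff` → engrave (S291, F2687). Machine vertices: (157.1975,34.0255) → (155.5556,5.3382) → (98.3569,11.4300) → (32.7771,54.4896) → (10.2039,41.1215). Open path.

G21
G90
G00 X44.1301 Y42.6134
M3 S291
G1 X91.2118 Y42.6134 F2687
G1 X91.2118 Y14.2553 F2687
G1 X44.1301 Y14.2553 F2687
G1 X44.1301 Y42.6134 F2687
M5
G00 X101.8708 Y25.0488
M3 S291
G1 X130.6564 Y59.1725 F2687
M5
G00 X87.7396 Y11.6084
M3 S291
G1 X103.0536 Y10.3807 F2687
M5
G00 X16.9449 Y44.9668
M3 S291
G1 X94.4552 Y44.9668 F2687
G1 X94.4552 Y16.7257 F2687
G1 X16.9449 Y16.7257 F2687
G1 X16.9449 Y44.9668 F2687
M5
G00 X156.6217 Y14.0453
M3 S291
G1 X135.3667 Y7.4729 F2687
G1 X50.9982 Y57.5233 F2687
G1 X28.0389 Y24.5830 F2687
G1 X101.8741 Y34.3363 F2687
G1 X31.9965 Y47.7923 F2687
G1 X156.6217 Y14.0453 F2687
M5
G00 X157.1975 Y34.0255
M3 S291
G1 X155.5556 Y5.3382 F2687
G1 X98.3569 Y11.4300 F2687
G1 X32.7771 Y54.4896 F2687
G1 X10.2039 Y41.1215 F2687
M5
G00 X0.0000 Y0.0000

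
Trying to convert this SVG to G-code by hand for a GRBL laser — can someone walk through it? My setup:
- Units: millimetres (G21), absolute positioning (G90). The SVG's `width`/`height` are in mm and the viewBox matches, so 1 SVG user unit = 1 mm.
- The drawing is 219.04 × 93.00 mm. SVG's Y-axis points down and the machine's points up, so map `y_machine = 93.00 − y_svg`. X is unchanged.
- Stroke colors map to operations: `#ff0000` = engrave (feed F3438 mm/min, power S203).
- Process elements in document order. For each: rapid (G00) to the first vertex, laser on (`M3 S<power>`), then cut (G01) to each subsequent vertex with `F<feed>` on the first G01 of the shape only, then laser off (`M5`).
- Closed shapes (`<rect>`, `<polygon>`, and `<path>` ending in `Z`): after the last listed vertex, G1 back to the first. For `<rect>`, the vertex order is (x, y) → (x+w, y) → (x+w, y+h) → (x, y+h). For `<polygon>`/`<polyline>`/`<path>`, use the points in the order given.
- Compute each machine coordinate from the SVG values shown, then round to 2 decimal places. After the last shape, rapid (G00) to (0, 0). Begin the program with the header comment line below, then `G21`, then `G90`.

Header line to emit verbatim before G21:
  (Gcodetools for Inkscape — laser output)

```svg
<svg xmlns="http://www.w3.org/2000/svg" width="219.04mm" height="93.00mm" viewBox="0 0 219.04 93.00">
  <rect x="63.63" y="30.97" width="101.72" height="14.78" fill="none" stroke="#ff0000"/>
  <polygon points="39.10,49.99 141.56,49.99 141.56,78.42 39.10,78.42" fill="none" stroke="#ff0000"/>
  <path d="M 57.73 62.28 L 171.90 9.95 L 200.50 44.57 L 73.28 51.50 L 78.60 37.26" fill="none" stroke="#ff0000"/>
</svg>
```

Since the viewBox matches the mm dimensions, user units are millimetres directly. The only transform is the Y-flip y_m = 93.00 − y_svg.

Shape 1 is a rectangle drawn with `<rect>`. Its stroke #ff0000 means engrave at S203, F3438. After flipping Y the toolpath is (63.63,62.03) → (165.35,62.03) → (165.35,47.25) → (63.63,47.25) → (63.63,62.03), returning to the start.

Shape 2 is a rectangle drawn with `<polygon>`. Its stroke #ff0000 means engrave at S203, F3438. After flipping Y the toolpath is (39.10,43.01) → (141.56,43.01) → (141.56,14.58) → (39.10,14.58) → (39.10,43.01), returning to the start.

Shape 3 is a open polyline drawn with `<path>`. Its stroke #ff0000 means engrave at S203, F3438. After flipping Y the toolpath is (57.73,30.72) → (171.90,83.05) → (200.50,48.43) → (73.28,41.50) → (78.60,55.74).

(Gcodetools for Inkscape — laser output)
G21
G90
G00 X63.63 Y62.03
M3 S203
G01 X165.35 Y62.03 F3438
G01 X165.35 Y47.25
G01 X63.63 Y47.25
G01 X63.63 Y62.03
M5
G00 X39.10 Y43.01
M3 S203
G01 X141.56 Y43.01 F3438
G01 X141.56 Y14.58
G01 X39.10 Y14.58
G01 X39.10 Y43.01
M5
G00 X57.73 Y30.72
M3 S203
G01 X171.90 Y83.05 F3438
G01 X200.50 Y48.43
G01 X73.28 Y41.50
G01 X78.60 Y55.74
M5
G00 X0.00 Y0.00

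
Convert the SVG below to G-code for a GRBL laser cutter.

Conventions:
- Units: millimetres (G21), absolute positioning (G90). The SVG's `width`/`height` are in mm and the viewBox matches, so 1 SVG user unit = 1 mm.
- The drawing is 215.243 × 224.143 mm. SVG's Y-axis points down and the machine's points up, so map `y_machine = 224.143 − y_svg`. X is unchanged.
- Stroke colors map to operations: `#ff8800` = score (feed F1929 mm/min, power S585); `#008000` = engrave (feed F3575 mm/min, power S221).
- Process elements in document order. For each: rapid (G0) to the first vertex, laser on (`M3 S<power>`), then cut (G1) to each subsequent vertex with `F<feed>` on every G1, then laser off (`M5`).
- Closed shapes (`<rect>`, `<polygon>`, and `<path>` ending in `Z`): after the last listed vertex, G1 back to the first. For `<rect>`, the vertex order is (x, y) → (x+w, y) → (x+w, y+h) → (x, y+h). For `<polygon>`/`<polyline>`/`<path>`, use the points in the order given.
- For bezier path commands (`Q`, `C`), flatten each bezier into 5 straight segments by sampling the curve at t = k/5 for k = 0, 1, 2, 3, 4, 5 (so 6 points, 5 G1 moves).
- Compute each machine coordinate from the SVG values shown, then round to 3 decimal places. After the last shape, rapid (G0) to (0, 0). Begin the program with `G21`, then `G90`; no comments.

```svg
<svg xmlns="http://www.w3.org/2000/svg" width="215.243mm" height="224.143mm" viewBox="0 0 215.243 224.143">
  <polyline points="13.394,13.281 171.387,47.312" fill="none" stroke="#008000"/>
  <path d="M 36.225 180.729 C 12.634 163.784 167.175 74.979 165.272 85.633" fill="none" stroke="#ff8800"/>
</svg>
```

G21
G90
G0 X13.394 Y210.862
M3 S221
G1 X171.387 Y176.831 F3575
M5
G0 X36.225 Y43.414
M3 S585
G1 X40.770 Y60.834 F1929
G1 X72.006 Y87.276 F1929
G1 X113.875 Y114.519 F1929
G1 X150.317 Y134.338 F1929
G1 X165.272 Y138.510 F1929
M5
G0 X0.000 Y0.000

1 u = 1 mm; y_m = 224.143 − y.

[1] `<polyline>` line segment, #008000→engrave S221 F3575: (13.394,210.862) → (171.387,176.831)

[2] `<path>` cubic bezier, #ff8800→score S585 F1929: (36.225,43.414) → (40.770,60.834) → (72.006,87.276) → (113.875,114.519) → (150.317,134.338) → (165.272,138.510)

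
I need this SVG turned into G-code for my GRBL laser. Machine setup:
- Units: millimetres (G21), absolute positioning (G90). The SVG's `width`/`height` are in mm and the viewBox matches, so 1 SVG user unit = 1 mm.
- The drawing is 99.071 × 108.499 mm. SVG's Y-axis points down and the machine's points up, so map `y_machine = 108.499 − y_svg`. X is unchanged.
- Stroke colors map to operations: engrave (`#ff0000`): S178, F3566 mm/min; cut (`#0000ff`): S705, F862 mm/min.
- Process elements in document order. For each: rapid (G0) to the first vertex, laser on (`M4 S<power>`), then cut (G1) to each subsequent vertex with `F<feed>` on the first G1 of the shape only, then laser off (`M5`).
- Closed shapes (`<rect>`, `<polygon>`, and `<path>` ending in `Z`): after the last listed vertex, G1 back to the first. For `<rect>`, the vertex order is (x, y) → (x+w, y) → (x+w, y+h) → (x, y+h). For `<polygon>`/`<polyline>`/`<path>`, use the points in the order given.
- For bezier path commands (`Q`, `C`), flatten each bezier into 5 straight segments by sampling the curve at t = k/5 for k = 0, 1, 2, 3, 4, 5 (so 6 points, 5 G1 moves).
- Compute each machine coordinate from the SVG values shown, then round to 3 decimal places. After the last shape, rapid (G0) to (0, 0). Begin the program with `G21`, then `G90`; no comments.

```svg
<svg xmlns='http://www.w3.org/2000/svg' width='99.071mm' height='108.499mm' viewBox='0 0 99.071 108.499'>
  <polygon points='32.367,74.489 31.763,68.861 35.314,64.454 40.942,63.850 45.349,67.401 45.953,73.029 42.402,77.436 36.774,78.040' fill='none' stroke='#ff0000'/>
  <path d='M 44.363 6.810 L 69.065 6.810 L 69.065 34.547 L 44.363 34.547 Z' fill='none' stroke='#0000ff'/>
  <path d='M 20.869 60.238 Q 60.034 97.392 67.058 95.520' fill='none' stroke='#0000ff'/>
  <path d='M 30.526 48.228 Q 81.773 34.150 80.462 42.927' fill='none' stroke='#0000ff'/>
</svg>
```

G21
G90
G0 X32.367 Y34.010
M4 S178
G1 X31.763 Y39.638 F3566
G1 X35.314 Y44.045
G1 X40.942 Y44.649
G1 X45.349 Y41.098
G1 X45.953 Y35.470
G1 X42.402 Y31.063
G1 X36.774 Y30.459
G1 X32.367 Y34.010
M5
G0 X44.363 Y101.689
M4 S705
G1 X69.065 Y101.689 F862
G1 X69.065 Y73.952
G1 X44.363 Y73.952
G1 X44.363 Y101.689
M5
G0 X20.869 Y48.261
M4 S705
G1 X35.249 Y34.960 F862
G1 X47.058 Y24.782
G1 X56.296 Y17.726
G1 X62.963 Y13.791
G1 X67.058 Y12.979
M5
G0 X30.526 Y60.271
M4 S705
G1 X48.922 Y64.988 F862
G1 X63.114 Y67.877
G1 X73.102 Y68.937
G1 X78.884 Y68.169
G1 X80.462 Y65.572
M5
G0 X0.000 Y0.000

Since the viewBox matches the mm dimensions, user units are millimetres directly. The only transform is the Y-flip y_m = 108.499 − y_svg.

Shape 1 is a regular polygon drawn with `<polygon>`. Its stroke #ff0000 means engrave at S178, F3566. After flipping Y the toolpath is (32.367,34.010) → (31.763,39.638) → (35.314,44.045) → (40.942,44.649) → (45.349,41.098) → (45.953,35.470) → (42.402,31.063) → (36.774,30.459) → (32.367,34.010), returning to the start.

Shape 2 is a rectangle drawn with `<path>`. Its stroke #0000ff means cut at S705, F862. After flipping Y the toolpath is (44.363,101.689) → (69.065,101.689) → (69.065,73.952) → (44.363,73.952) → (44.363,101.689), returning to the start.

Shape 3 is a quadratic bezier drawn with `<path>`. Its stroke #0000ff means cut at S705, F862. After flipping Y the toolpath is (20.869,48.261) → (35.249,34.960) → (47.058,24.782) → (56.296,17.726) → (62.963,13.791) → (67.058,12.979).

Shape 4 is a quadratic bezier drawn with `<path>`. Its stroke #0000ff means cut at S705, F862. After flipping Y the toolpath is (30.526,60.271) → (48.922,64.988) → (63.114,67.877) → (73.102,68.937) → (78.884,68.169) → (80.462,65.572).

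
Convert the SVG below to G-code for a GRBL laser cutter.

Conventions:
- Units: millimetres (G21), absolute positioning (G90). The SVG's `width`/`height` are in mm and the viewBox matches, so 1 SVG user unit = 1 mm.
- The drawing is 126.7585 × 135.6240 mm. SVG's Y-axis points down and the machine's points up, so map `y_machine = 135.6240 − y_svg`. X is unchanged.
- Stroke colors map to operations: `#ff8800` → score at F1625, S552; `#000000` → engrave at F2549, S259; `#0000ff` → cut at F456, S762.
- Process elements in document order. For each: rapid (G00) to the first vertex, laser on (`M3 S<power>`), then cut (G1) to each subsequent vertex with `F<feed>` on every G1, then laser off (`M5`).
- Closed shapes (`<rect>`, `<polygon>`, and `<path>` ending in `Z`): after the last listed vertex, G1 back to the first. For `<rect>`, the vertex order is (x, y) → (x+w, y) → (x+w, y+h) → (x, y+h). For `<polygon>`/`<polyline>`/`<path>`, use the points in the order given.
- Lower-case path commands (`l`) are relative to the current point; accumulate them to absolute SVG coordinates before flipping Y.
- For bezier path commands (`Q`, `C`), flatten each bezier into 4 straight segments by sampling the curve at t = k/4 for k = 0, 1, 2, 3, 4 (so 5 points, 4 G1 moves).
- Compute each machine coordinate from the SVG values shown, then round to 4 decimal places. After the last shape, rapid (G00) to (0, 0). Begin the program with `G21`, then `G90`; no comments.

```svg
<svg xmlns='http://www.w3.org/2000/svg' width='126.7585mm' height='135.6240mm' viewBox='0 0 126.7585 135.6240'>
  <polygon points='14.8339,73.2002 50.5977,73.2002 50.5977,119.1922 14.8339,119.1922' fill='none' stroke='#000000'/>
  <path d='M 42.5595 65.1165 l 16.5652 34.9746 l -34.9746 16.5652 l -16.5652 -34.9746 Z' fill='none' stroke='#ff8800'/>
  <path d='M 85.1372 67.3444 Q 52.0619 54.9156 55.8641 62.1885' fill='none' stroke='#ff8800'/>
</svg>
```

G21
G90
G00 X14.8339 Y62.4238
M3 S259
G1 X50.5977 Y62.4238 F2549
G1 X50.5977 Y16.4318 F2549
G1 X14.8339 Y16.4318 F2549
G1 X14.8339 Y62.4238 F2549
M5
G00 X42.5595 Y70.5075
M3 S552
G1 X59.1247 Y35.5329 F1625
G1 X24.1501 Y18.9677 F1625
G1 X7.5849 Y53.9423 F1625
G1 X42.5595 Y70.5075 F1625
M5
G00 X85.1372 Y68.2796
M3 S552
G1 X70.9044 Y73.2626 F1625
G1 X61.2813 Y75.7830 F1625
G1 X56.2678 Y75.8406 F1625
G1 X55.8641 Y73.4355 F1625
M5
G00 X0.0000 Y0.0000

Since the viewBox matches the mm dimensions, user units are millimetres directly. The only transform is the Y-flip y_m = 135.6240 − y_svg.

Shape 1 is a rectangle drawn with `<polygon>`. Its stroke #000000 means engrave at S259, F2549. After flipping Y the toolpath is (14.8339,62.4238) → (50.5977,62.4238) → (50.5977,16.4318) → (14.8339,16.4318) → (14.8339,62.4238), returning to the start.

Shape 2 is a regular polygon drawn with `<path>`. Its stroke #ff8800 means score at S552, F1625. After flipping Y the toolpath is (42.5595,70.5075) → (59.1247,35.5329) → (24.1501,18.9677) → (7.5849,53.9423) → (42.5595,70.5075), returning to the start.

Shape 3 is a quadratic bezier drawn with `<path>`. Its stroke #ff8800 means score at S552, F1625. After flipping Y the toolpath is (85.1372,68.2796) → (70.9044,73.2626) → (61.2813,75.7830) → (56.2678,75.8406) → (55.8641,73.4355).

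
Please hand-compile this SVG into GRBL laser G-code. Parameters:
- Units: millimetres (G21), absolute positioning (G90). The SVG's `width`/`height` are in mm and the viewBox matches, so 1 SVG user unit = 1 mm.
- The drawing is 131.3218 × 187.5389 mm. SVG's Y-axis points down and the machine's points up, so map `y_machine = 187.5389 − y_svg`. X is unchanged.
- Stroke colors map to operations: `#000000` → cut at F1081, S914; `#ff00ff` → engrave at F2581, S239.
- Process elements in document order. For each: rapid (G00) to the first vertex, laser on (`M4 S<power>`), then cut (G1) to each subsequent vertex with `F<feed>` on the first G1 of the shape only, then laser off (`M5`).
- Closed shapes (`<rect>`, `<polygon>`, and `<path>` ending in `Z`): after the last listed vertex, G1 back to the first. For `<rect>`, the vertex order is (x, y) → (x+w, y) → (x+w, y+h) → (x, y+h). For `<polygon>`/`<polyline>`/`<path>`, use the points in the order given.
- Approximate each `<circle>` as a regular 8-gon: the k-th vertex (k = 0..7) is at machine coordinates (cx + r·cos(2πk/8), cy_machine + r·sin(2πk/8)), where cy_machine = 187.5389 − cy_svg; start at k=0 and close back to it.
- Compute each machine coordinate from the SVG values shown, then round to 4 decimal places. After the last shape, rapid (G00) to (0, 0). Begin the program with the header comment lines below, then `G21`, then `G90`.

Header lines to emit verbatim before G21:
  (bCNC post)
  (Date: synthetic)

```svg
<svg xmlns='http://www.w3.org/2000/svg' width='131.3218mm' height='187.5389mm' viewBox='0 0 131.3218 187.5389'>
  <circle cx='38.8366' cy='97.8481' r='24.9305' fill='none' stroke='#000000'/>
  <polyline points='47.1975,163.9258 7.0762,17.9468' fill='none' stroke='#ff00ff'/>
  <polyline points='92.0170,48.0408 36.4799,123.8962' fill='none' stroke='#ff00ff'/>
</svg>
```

(bCNC post)
(Date: synthetic)
G21
G90
G00 X63.7671 Y89.6908
M4 S914
G1 X56.4651 Y107.3193 F1081
G1 X38.8366 Y114.6213
G1 X21.2081 Y107.3193
G1 X13.9061 Y89.6908
G1 X21.2081 Y72.0623
G1 X38.8366 Y64.7603
G1 X56.4651 Y72.0623
G1 X63.7671 Y89.6908
M5
G00 X47.1975 Y23.6131
M4 S239
G1 X7.0762 Y169.5921 F2581
M5
G00 X92.0170 Y139.4981
M4 S239
G1 X36.4799 Y63.6427 F2581
M5
G00 X0.0000 Y0.0000

1 u = 1 mm; y_m = 187.5389 − y.

[1] `<circle>` circle, #000000→cut S914 F1081: (63.7671,89.6908) → (56.4651,107.3193) → (38.8366,114.6213) → (21.2081,107.3193) → (13.9061,89.6908) → (21.2081,72.0623) → (38.8366,64.7603) → (56.4651,72.0623) → (63.7671,89.6908) (closed)

[2] `<polyline>` line segment, #ff00ff→engrave S239 F2581: (47.1975,23.6131) → (7.0762,169.5921)

[3] `<polyline>` line segment, #ff00ff→engrave S239 F2581: (92.0170,139.4981) → (36.4799,63.6427)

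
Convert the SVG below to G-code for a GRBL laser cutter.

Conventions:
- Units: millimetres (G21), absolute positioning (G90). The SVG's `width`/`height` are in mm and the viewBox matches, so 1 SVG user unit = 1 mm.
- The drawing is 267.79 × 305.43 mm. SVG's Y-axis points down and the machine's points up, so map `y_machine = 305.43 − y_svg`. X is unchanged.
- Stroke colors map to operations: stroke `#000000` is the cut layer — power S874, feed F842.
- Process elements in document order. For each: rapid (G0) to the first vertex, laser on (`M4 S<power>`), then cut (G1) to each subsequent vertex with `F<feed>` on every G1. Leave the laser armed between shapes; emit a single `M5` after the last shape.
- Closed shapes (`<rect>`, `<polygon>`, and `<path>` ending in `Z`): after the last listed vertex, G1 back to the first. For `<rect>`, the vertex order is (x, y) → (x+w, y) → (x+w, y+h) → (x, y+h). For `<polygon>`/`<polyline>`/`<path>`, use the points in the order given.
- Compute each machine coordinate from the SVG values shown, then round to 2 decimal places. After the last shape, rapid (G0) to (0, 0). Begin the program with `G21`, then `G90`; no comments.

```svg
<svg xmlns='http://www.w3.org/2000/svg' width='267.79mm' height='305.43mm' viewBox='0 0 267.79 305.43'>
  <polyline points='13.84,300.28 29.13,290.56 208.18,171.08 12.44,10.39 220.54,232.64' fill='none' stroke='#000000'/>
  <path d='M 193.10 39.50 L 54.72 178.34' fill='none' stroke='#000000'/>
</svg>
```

G21
G90
G0 X13.84 Y5.15
M4 S874
G1 X29.13 Y14.87 F842
G1 X208.18 Y134.35 F842
G1 X12.44 Y295.04 F842
G1 X220.54 Y72.79 F842
G0 X193.10 Y265.93
M4 S874
G1 X54.72 Y127.09 F842
M5
G0 X0.00 Y0.00

viewBox `0 0 267.79 305.43` with mm width/height → 1 unit = 1 mm. Flip: y_m = 305.43 − y_svg.

**Shape 1** — `<polyline>` open polyline, stroke `#000000` → cut (S874, F842). Machine vertices: (13.84,5.15) → (29.13,14.87) → (208.18,134.35) → (12.44,295.04) → (220.54,72.79). Open path.

**Shape 2** — `<path>` line segment, stroke `#000000` → cut (S874, F842). Machine vertices: (193.10,265.93) → (54.72,127.09). Open path.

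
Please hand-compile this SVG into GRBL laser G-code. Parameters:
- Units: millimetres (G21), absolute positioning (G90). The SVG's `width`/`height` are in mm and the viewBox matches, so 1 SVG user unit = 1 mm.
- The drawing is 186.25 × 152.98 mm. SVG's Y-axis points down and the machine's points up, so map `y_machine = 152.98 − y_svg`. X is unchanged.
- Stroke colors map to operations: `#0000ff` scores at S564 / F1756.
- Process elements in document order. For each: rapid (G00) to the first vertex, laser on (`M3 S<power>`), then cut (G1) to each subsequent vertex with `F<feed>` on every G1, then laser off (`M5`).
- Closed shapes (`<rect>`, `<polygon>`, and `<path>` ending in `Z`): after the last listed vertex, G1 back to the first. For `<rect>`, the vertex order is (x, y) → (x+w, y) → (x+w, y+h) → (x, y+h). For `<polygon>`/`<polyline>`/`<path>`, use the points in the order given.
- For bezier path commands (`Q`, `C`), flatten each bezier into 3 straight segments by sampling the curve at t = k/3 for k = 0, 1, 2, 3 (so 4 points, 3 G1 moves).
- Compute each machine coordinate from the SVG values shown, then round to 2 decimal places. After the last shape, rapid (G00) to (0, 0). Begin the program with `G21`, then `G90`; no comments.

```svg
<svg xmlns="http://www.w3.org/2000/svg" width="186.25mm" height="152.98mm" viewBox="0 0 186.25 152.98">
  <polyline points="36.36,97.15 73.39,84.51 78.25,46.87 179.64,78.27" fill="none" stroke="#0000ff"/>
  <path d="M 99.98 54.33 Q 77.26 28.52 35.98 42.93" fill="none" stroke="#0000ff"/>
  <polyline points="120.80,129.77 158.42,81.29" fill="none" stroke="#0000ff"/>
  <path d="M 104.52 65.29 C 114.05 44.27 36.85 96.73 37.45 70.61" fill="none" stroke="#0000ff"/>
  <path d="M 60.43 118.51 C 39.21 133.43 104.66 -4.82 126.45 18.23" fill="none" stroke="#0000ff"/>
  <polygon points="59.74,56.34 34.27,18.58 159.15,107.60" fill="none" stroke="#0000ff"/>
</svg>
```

1 u = 1 mm; y_m = 152.98 − y.

[1] `<polyline>` open polyline, #0000ff→score S564 F1756: (36.36,55.83) → (73.39,68.47) → (78.25,106.11) → (179.64,74.71)

[2] `<path>` quadratic bezier, #0000ff→score S564 F1756: (99.98,98.65) → (82.77,111.39) → (61.44,115.19) → (35.98,110.05)

[3] `<polyline>` line segment, #0000ff→score S564 F1756: (120.80,23.21) → (158.42,71.69)

[4] `<path>` cubic bezier, #0000ff→score S564 F1756: (104.52,87.69) → (91.23,89.85) → (56.69,76.81) → (37.45,82.37)

[5] `<path>` cubic bezier, #0000ff→score S564 F1756: (60.43,34.47) → (63.27,58.96) → (94.93,115.68) → (126.45,134.75)

[6] `<polygon>` closed polygon, #0000ff→score S564 F1756: (59.74,96.64) → (34.27,134.40) → (159.15,45.38) → (59.74,96.64) (closed)

G21
G90
G00 X36.36 Y55.83
M3 S564
G1 X73.39 Y68.47 F1756
G1 X78.25 Y106.11 F1756
G1 X179.64 Y74.71 F1756
M5
G00 X99.98 Y98.65
M3 S564
G1 X82.77 Y111.39 F1756
G1 X61.44 Y115.19 F1756
G1 X35.98 Y110.05 F1756
M5
G00 X120.80 Y23.21
M3 S564
G1 X158.42 Y71.69 F1756
M5
G00 X104.52 Y87.69
M3 S564
G1 X91.23 Y89.85 F1756
G1 X56.69 Y76.81 F1756
G1 X37.45 Y82.37 F1756
M5
G00 X60.43 Y34.47
M3 S564
G1 X63.27 Y58.96 F1756
G1 X94.93 Y115.68 F1756
G1 X126.45 Y134.75 F1756
M5
G00 X59.74 Y96.64
M3 S564
G1 X34.27 Y134.40 F1756
G1 X159.15 Y45.38 F1756
G1 X59.74 Y96.64 F1756
M5
G00 X0.00 Y0.00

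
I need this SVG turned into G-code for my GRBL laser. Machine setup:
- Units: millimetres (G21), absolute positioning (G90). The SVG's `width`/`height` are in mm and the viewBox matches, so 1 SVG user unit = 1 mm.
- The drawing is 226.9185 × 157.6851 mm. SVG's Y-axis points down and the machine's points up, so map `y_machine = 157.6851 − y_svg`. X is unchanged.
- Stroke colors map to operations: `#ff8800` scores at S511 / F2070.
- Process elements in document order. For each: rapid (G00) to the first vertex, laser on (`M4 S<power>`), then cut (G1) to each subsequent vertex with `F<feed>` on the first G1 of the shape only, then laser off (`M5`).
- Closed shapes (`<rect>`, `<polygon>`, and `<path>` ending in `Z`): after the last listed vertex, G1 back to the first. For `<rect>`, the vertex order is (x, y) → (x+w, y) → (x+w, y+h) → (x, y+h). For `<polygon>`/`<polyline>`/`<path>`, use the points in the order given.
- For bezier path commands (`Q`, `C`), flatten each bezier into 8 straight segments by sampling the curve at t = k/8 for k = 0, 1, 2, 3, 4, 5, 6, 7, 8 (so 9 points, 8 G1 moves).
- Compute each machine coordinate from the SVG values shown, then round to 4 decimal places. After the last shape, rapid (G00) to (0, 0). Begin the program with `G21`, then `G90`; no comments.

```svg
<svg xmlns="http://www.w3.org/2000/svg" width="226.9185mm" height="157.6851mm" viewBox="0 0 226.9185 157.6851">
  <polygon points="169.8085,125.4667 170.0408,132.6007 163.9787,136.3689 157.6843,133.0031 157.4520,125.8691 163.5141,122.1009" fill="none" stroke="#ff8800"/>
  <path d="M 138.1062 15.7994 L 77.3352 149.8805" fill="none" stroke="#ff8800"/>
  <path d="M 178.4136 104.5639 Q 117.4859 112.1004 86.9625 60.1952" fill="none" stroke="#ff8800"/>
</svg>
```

1 u = 1 mm; y_m = 157.6851 − y.

[1] `<polygon>` regular polygon, #ff8800→score S511 F2070: (169.8085,32.2184) → (170.0408,25.0844) → (163.9787,21.3162) → (157.6843,24.6820) → (157.4520,31.8160) → (163.5141,35.5842) → (169.8085,32.2184) (closed)

[2] `<path>` line segment, #ff8800→score S511 F2070: (138.1062,141.8857) → (77.3352,7.8046)

[3] `<path>` quadratic bezier, #ff8800→score S511 F2070: (178.4136,53.1212) → (163.6567,52.1659) → (149.8500,53.0681) → (136.9934,55.8278) → (125.0870,60.4451) → (114.1307,66.9200) → (104.1245,75.2524) → (95.0684,85.4424) → (86.9625,97.4899)

G21
G90
G00 X169.8085 Y32.2184
M4 S511
G1 X170.0408 Y25.0844 F2070
G1 X163.9787 Y21.3162
G1 X157.6843 Y24.6820
G1 X157.4520 Y31.8160
G1 X163.5141 Y35.5842
G1 X169.8085 Y32.2184
M5
G00 X138.1062 Y141.8857
M4 S511
G1 X77.3352 Y7.8046 F2070
M5
G00 X178.4136 Y53.1212
M4 S511
G1 X163.6567 Y52.1659 F2070
G1 X149.8500 Y53.0681
G1 X136.9934 Y55.8278
G1 X125.0870 Y60.4451
G1 X114.1307 Y66.9200
G1 X104.1245 Y75.2524
G1 X95.0684 Y85.4424
G1 X86.9625 Y97.4899
M5
G00 X0.0000 Y0.0000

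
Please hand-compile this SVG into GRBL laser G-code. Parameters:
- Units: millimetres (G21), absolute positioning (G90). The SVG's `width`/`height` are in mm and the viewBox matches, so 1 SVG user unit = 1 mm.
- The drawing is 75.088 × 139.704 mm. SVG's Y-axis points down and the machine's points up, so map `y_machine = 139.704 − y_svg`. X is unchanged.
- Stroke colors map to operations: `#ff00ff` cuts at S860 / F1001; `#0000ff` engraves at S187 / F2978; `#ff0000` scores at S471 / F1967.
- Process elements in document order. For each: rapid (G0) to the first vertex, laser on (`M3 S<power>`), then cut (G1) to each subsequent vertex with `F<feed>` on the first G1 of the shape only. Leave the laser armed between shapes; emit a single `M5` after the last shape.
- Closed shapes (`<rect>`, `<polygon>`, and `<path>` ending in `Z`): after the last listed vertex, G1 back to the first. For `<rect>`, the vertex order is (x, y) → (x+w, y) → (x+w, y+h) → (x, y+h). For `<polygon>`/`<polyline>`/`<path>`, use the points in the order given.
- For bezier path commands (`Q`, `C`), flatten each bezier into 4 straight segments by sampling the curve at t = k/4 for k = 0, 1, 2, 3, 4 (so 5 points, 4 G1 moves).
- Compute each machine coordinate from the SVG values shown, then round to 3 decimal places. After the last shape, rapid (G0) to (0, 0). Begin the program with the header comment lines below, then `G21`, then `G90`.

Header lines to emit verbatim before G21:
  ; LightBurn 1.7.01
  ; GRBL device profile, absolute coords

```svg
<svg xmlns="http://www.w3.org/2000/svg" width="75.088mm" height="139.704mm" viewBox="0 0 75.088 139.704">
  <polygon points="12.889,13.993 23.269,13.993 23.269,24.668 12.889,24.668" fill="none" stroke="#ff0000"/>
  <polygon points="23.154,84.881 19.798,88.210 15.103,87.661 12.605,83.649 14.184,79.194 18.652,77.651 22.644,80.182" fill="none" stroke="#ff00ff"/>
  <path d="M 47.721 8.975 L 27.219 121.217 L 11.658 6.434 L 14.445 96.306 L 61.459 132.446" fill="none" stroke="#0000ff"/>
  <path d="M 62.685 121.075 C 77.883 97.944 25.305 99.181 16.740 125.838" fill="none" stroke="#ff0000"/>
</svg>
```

; LightBurn 1.7.01
; GRBL device profile, absolute coords
G21
G90
G0 X12.889 Y125.711
M3 S471
G1 X23.269 Y125.711 F1967
G1 X23.269 Y115.036
G1 X12.889 Y115.036
G1 X12.889 Y125.711
G0 X23.154 Y54.823
M3 S860
G1 X19.798 Y51.494 F1001
G1 X15.103 Y52.043
G1 X12.605 Y56.055
G1 X14.184 Y60.510
G1 X18.652 Y62.053
G1 X22.644 Y59.522
G1 X23.154 Y54.823
G0 X47.721 Y130.729
M3 S187
G1 X27.219 Y18.487 F2978
G1 X11.658 Y133.270
G1 X14.445 Y43.398
G1 X61.459 Y7.258
G0 X62.685 Y18.629
M3 S471
G1 X63.122 Y31.392 F1967
G1 X48.624 Y34.918
G1 X29.669 Y29.109
G1 X16.740 Y13.866
M5
G0 X0.000 Y0.000

Since the viewBox matches the mm dimensions, user units are millimetres directly. The only transform is the Y-flip y_m = 139.704 − y_svg.

Shape 1 is a rectangle drawn with `<polygon>`. Its stroke #ff0000 means score at S471, F1967. After flipping Y the toolpath is (12.889,125.711) → (23.269,125.711) → (23.269,115.036) → (12.889,115.036) → (12.889,125.711), returning to the start.

Shape 2 is a regular polygon drawn with `<polygon>`. Its stroke #ff00ff means cut at S860, F1001. After flipping Y the toolpath is (23.154,54.823) → (19.798,51.494) → (15.103,52.043) → (12.605,56.055) → (14.184,60.510) → (18.652,62.053) → (22.644,59.522) → (23.154,54.823), returning to the start.

Shape 3 is a open polyline drawn with `<path>`. Its stroke #0000ff means engrave at S187, F2978. After flipping Y the toolpath is (47.721,130.729) → (27.219,18.487) → (11.658,133.270) → (14.445,43.398) → (61.459,7.258).

Shape 4 is a cubic bezier drawn with `<path>`. Its stroke #ff0000 means score at S471, F1967. After flipping Y the toolpath is (62.685,18.629) → (63.122,31.392) → (48.624,34.918) → (29.669,29.109) → (16.740,13.866).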